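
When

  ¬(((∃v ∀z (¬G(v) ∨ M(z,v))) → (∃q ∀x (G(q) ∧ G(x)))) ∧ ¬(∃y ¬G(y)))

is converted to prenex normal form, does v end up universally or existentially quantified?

Eliminate → and ↔ using ¬ and ∨.
  ¬((¬(∃v ∀z (¬G(v) ∨ M(z,v))) ∨ (∃q ∀x (G(q) ∧ G(x)))) ∧ ¬(∃y ¬G(y)))
Drive negations inward (¬∀x A ≡ ∃x ¬A, ¬∃x A ≡ ∀x ¬A, De Morgan for ∧/∨):
  (∃v ∀z (¬G(v) ∨ M(z,v))) ∧ (∀q ∃x (¬G(q) ∨ ¬G(x))) ∨ (∃y ¬G(y))
All bound variables are already distinct, so no renaming is needed.
Extract every quantifier outward, since the variables are now distinct and don't occur free across branches:
  ∃v ∀z ∀q ∃x ∃y ((¬G(v) ∨ M(z,v)) ∧ (¬G(q) ∨ ¬G(x)) ∨ ¬G(y))
The quantifier ∃v sits under an even number of negations (counting the antecedent side of each →), so it remains existential.

existential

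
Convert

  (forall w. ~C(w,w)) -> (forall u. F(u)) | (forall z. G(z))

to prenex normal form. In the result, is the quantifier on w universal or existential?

First replace A → B with ¬A ∨ B.
  ~(forall w. ~C(w,w)) | (forall u. F(u)) | (forall z. G(z))
Move each ¬ inward, flipping quantifiers it crosses:
  (exists w. C(w,w)) | (forall u. F(u)) | (forall z. G(z))
Pull the quantifiers to the front (each side's bound variable is not free in the other side):
  exists w. forall u. forall z. (C(w,w) | F(u) | G(z))
The quantifier forall w sits under an odd number of negations (counting the antecedent side of each →), so it flips to exists w.

existential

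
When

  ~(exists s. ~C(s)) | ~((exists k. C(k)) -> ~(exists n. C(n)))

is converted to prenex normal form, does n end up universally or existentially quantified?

existential

First replace A → B with ¬A ∨ B.
  ~(exists s. ~C(s)) | ~(~(exists k. C(k)) | ~(exists n. C(n)))
Push ¬ through the quantifiers and connectives to reach negation normal form:
  (forall s. C(s)) | (exists k. C(k)) & (exists n. C(n))
All bound variables are already distinct, so no renaming is needed.
Pull the quantifiers to the front (each side's bound variable is not free in the other side):
  forall s. exists k. exists n. (C(s) | C(k) & C(n))
The quantifier exists n sits under an even number of negations (counting the antecedent side of each →), so it remains existential.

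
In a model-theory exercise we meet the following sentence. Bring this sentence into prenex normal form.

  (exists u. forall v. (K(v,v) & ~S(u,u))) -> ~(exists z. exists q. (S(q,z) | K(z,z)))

First replace A → B with ¬A ∨ B.
  ~(exists u. forall v. (K(v,v) & ~S(u,u))) | ~(exists z. exists q. (S(q,z) | K(z,z)))
Push ¬ through the quantifiers and connectives to reach negation normal form:
  (forall u. exists v. (~K(v,v) | S(u,u))) | (forall z. forall q. (~S(q,z) & ~K(z,z)))
All bound variables are already distinct, so no renaming is needed.
Finally move all quantifiers to the prefix:
  forall u. exists v. forall z. forall q. (~K(v,v) | S(u,u) | ~S(q,z) & ~K(z,z))

forall u. exists v. forall z. forall q. (~K(v,v) | S(u,u) | ~S(q,z) & ~K(z,z))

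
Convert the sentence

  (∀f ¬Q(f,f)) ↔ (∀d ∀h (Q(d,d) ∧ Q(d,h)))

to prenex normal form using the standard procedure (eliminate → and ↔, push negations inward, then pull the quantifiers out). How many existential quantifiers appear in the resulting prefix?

First replace A → B with ¬A ∨ B; A ↔ B as (¬A ∨ B) ∧ (¬B ∨ A).
  (¬(∀f ¬Q(f,f)) ∨ (∀d ∀h (Q(d,d) ∧ Q(d,h)))) ∧ (¬(∀d ∀h (Q(d,d) ∧ Q(d,h))) ∨ (∀f ¬Q(f,f)))
Drive negations inward (¬∀x A ≡ ∃x ¬A, ¬∃x A ≡ ∀x ¬A, De Morgan for ∧/∨):
  ((∃f Q(f,f)) ∨ (∀d ∀h (Q(d,d) ∧ Q(d,h)))) ∧ ((∃d ∃h (¬Q(d,d) ∨ ¬Q(d,h))) ∨ (∀f ¬Q(f,f)))
Standardize variables apart so no two quantifiers bind the same name: d↦q, h↦u1, f↦y1.
  ((∃f Q(f,f)) ∨ (∀d ∀h (Q(d,d) ∧ Q(d,h)))) ∧ ((∃q ∃u1 (¬Q(q,q) ∨ ¬Q(q,u1))) ∨ (∀y1 ¬Q(y1,y1)))
Extract every quantifier outward, since the variables are now distinct and don't occur free across branches:
  ∃f ∀d ∀h ∃q ∃u1 ∀y1 ((Q(f,f) ∨ Q(d,d) ∧ Q(d,h)) ∧ (¬Q(q,q) ∨ ¬Q(q,u1) ∨ ¬Q(y1,y1)))
The prefix is ∃f ∀d ∀h ∃q ∃u1 ∀y1: 3 universal, 3 existential.

3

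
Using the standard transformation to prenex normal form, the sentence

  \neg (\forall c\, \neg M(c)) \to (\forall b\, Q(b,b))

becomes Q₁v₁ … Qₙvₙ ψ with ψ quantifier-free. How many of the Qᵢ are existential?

0

First replace A → B with ¬A ∨ B.
  \neg \neg (\forall c\, \neg M(c)) \lor (\forall b\, Q(b,b))
Push ¬ through the quantifiers and connectives to reach negation normal form:
  (\forall c\, \neg M(c)) \lor (\forall b\, Q(b,b))
Finally move all quantifiers to the prefix:
  \forall c\, \forall b\, (\neg M(c) \lor Q(b,b))
The prefix is \forall c \forall b: 2 universal, 0 existential.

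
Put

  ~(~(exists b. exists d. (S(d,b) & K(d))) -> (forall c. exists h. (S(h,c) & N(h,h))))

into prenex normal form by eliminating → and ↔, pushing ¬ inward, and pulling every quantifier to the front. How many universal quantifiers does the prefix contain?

Rewrite implications/biconditionals: A → B as ¬A ∨ B.
  ~(~~(exists b. exists d. (S(d,b) & K(d))) | (forall c. exists h. (S(h,c) & N(h,h))))
Move each ¬ inward, flipping quantifiers it crosses:
  (forall b. forall d. (~S(d,b) | ~K(d))) & (exists c. forall h. (~S(h,c) | ~N(h,h)))
All bound variables are already distinct, so no renaming is needed.
Finally move all quantifiers to the prefix:
  forall b. forall d. exists c. forall h. ((~S(d,b) | ~K(d)) & (~S(h,c) | ~N(h,h)))
The prefix is forall b forall d exists c forall h: 3 universal, 1 existential.

3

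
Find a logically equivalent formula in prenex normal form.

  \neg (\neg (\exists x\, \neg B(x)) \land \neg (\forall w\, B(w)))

\exists x\, \forall w\, (\neg B(x) \lor B(w))

Drive negations inward (¬∀x A ≡ ∃x ¬A, ¬∃x A ≡ ∀x ¬A, De Morgan for ∧/∨):
  (\exists x\, \neg B(x)) \lor (\forall w\, B(w))
Pull the quantifiers to the front (each side's bound variable is not free in the other side):
  \exists x\, \forall w\, (\neg B(x) \lor B(w))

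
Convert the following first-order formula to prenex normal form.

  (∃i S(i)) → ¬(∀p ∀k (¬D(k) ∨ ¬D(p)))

Eliminate → and ↔ using ¬ and ∨.
  ¬(∃i S(i)) ∨ ¬(∀p ∀k (¬D(k) ∨ ¬D(p)))
Move each ¬ inward, flipping quantifiers it crosses:
  (∀i ¬S(i)) ∨ (∃p ∃k (D(k) ∧ D(p)))
Finally move all quantifiers to the prefix:
  ∀i ∃p ∃k (¬S(i) ∨ D(k) ∧ D(p))

∀i ∃p ∃k (¬S(i) ∨ D(k) ∧ D(p))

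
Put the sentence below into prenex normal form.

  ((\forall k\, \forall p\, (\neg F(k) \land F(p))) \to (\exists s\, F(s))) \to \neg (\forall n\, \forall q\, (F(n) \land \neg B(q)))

\forall k\, \forall p\, \forall s\, \exists n\, \exists q\, (\neg F(k) \land F(p) \land \neg F(s) \lor \neg F(n) \lor B(q))

Eliminate → and ↔ using ¬ and ∨.
  \neg (\neg (\forall k\, \forall p\, (\neg F(k) \land F(p))) \lor (\exists s\, F(s))) \lor \neg (\forall n\, \forall q\, (F(n) \land \neg B(q)))
Push ¬ through the quantifiers and connectives to reach negation normal form:
  (\forall k\, \forall p\, (\neg F(k) \land F(p))) \land (\forall s\, \neg F(s)) \lor (\exists n\, \exists q\, (\neg F(n) \lor B(q)))
All bound variables are already distinct, so no renaming is needed.
Extract every quantifier outward, since the variables are now distinct and don't occur free across branches:
  \forall k\, \forall p\, \forall s\, \exists n\, \exists q\, (\neg F(k) \land F(p) \land \neg F(s) \lor \neg F(n) \lor B(q))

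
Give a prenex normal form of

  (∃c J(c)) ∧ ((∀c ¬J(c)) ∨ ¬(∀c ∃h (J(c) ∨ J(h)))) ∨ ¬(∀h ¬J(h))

Move each ¬ inward, flipping quantifiers it crosses:
  (∃c J(c)) ∧ ((∀c ¬J(c)) ∨ (∃c ∀h (¬J(c) ∧ ¬J(h)))) ∨ (∃h J(h))
Give each quantifier a distinct variable: c↦z, c↦x, h↦u.
  (∃c J(c)) ∧ ((∀z ¬J(z)) ∨ (∃x ∀h (¬J(x) ∧ ¬J(h)))) ∨ (∃u J(u))
Pull the quantifiers to the front (each side's bound variable is not free in the other side):
  ∃c ∀z ∃x ∀h ∃u (J(c) ∧ (¬J(z) ∨ ¬J(x) ∧ ¬J(h)) ∨ J(u))

∃c ∀z ∃x ∀h ∃u (J(c) ∧ (¬J(z) ∨ ¬J(x) ∧ ¬J(h)) ∨ J(u))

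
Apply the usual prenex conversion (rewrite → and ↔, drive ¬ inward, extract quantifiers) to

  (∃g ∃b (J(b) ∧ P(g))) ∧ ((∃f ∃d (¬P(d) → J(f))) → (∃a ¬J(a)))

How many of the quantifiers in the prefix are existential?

Eliminate → and ↔ using ¬ and ∨.
  (∃g ∃b (J(b) ∧ P(g))) ∧ (¬(∃f ∃d (¬¬P(d) ∨ J(f))) ∨ (∃a ¬J(a)))
Move each ¬ inward, flipping quantifiers it crosses:
  (∃g ∃b (J(b) ∧ P(g))) ∧ ((∀f ∀d (¬P(d) ∧ ¬J(f))) ∨ (∃a ¬J(a)))
All bound variables are already distinct, so no renaming is needed.
Finally move all quantifiers to the prefix:
  ∃g ∃b ∀f ∀d ∃a (J(b) ∧ P(g) ∧ (¬P(d) ∧ ¬J(f) ∨ ¬J(a)))
The prefix is ∃g ∃b ∀f ∀d ∃a: 2 universal, 3 existential.

3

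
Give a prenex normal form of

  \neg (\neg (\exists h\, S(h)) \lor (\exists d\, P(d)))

\exists h\, \forall d\, (S(h) \land \neg P(d))

Push ¬ through the quantifiers and connectives to reach negation normal form:
  (\exists h\, S(h)) \land (\forall d\, \neg P(d))
All bound variables are already distinct, so no renaming is needed.
Extract every quantifier outward, since the variables are now distinct and don't occur free across branches:
  \exists h\, \forall d\, (S(h) \land \neg P(d))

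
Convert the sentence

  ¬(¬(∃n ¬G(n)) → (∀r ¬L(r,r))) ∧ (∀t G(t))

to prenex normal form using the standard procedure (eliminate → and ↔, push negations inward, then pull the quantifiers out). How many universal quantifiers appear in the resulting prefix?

2

First replace A → B with ¬A ∨ B.
  ¬(¬¬(∃n ¬G(n)) ∨ (∀r ¬L(r,r))) ∧ (∀t G(t))
Move each ¬ inward, flipping quantifiers it crosses:
  (∀n G(n)) ∧ (∃r L(r,r)) ∧ (∀t G(t))
All bound variables are already distinct, so no renaming is needed.
Pull the quantifiers to the front (each side's bound variable is not free in the other side):
  ∀n ∃r ∀t (G(n) ∧ L(r,r) ∧ G(t))
The prefix is ∀n ∃r ∀t: 2 universal, 1 existential.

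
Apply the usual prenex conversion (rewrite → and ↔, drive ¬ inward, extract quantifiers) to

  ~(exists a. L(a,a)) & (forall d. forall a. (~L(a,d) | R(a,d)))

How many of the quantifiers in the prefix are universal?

3

Move each ¬ inward, flipping quantifiers it crosses:
  (forall a. ~L(a,a)) & (forall d. forall a. (~L(a,d) | R(a,d)))
Rename bound variables to avoid capture: a↦p.
  (forall a. ~L(a,a)) & (forall d. forall p. (~L(p,d) | R(p,d)))
Pull the quantifiers to the front (each side's bound variable is not free in the other side):
  forall a. forall d. forall p. (~L(a,a) & (~L(p,d) | R(p,d)))
The prefix is forall a forall d forall p: 3 universal, 0 existential.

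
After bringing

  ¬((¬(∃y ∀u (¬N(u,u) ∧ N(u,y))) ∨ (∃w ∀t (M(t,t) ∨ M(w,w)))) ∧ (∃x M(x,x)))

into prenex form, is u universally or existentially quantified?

Push ¬ through the quantifiers and connectives to reach negation normal form:
  (∃y ∀u (¬N(u,u) ∧ N(u,y))) ∧ (∀w ∃t (¬M(t,t) ∧ ¬M(w,w))) ∨ (∀x ¬M(x,x))
All bound variables are already distinct, so no renaming is needed.
Pull the quantifiers to the front (each side's bound variable is not free in the other side):
  ∃y ∀u ∀w ∃t ∀x (¬N(u,u) ∧ N(u,y) ∧ ¬M(t,t) ∧ ¬M(w,w) ∨ ¬M(x,x))
The quantifier ∀u sits under an even number of negations, so it remains universal.

universal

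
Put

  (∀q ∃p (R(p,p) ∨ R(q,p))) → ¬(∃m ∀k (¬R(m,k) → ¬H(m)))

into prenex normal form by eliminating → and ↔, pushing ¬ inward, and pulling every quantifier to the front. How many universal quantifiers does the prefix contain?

First replace A → B with ¬A ∨ B.
  ¬(∀q ∃p (R(p,p) ∨ R(q,p))) ∨ ¬(∃m ∀k (¬¬R(m,k) ∨ ¬H(m)))
Drive negations inward (¬∀x A ≡ ∃x ¬A, ¬∃x A ≡ ∀x ¬A, De Morgan for ∧/∨):
  (∃q ∀p (¬R(p,p) ∧ ¬R(q,p))) ∨ (∀m ∃k (¬R(m,k) ∧ H(m)))
All bound variables are already distinct, so no renaming is needed.
Extract every quantifier outward, since the variables are now distinct and don't occur free across branches:
  ∃q ∀p ∀m ∃k (¬R(p,p) ∧ ¬R(q,p) ∨ ¬R(m,k) ∧ H(m))
The prefix is ∃q ∀p ∀m ∃k: 2 universal, 2 existential.

2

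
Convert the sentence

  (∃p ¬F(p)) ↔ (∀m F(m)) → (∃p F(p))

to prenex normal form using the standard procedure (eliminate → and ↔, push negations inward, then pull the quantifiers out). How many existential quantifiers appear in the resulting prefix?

3

Eliminate → and ↔ using ¬ and ∨; A ↔ B as (¬A ∨ B) ∧ (¬B ∨ A).
  (¬(∃p ¬F(p)) ∨ ¬(∀m F(m)) ∨ (∃p F(p))) ∧ (¬(¬(∀m F(m)) ∨ (∃p F(p))) ∨ (∃p ¬F(p)))
Drive negations inward (¬∀x A ≡ ∃x ¬A, ¬∃x A ≡ ∀x ¬A, De Morgan for ∧/∨):
  ((∀p F(p)) ∨ (∃m ¬F(m)) ∨ (∃p F(p))) ∧ ((∀m F(m)) ∧ (∀p ¬F(p)) ∨ (∃p ¬F(p)))
Give each quantifier a distinct variable: p↦v1, m↦u, p↦x1, p↦c.
  ((∀p F(p)) ∨ (∃m ¬F(m)) ∨ (∃v1 F(v1))) ∧ ((∀u F(u)) ∧ (∀x1 ¬F(x1)) ∨ (∃c ¬F(c)))
Extract every quantifier outward, since the variables are now distinct and don't occur free across branches:
  ∀p ∃m ∃v1 ∀u ∀x1 ∃c ((F(p) ∨ ¬F(m) ∨ F(v1)) ∧ (F(u) ∧ ¬F(x1) ∨ ¬F(c)))
The prefix is ∀p ∃m ∃v1 ∀u ∀x1 ∃c: 3 universal, 3 existential.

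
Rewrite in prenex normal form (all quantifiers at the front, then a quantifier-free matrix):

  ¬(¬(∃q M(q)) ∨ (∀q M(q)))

Push ¬ through the quantifiers and connectives to reach negation normal form:
  (∃q M(q)) ∧ (∃q ¬M(q))
Standardize variables apart so no two quantifiers bind the same name: q↦b.
  (∃q M(q)) ∧ (∃b ¬M(b))
Extract every quantifier outward, since the variables are now distinct and don't occur free across branches:
  ∃q ∃b (M(q) ∧ ¬M(b))

∃q ∃b (M(q) ∧ ¬M(b))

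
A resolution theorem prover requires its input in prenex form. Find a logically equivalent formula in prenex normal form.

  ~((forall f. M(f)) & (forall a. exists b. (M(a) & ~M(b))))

Move each ¬ inward, flipping quantifiers it crosses:
  (exists f. ~M(f)) | (exists a. forall b. (~M(a) | M(b)))
All bound variables are already distinct, so no renaming is needed.
Finally move all quantifiers to the prefix:
  exists f. exists a. forall b. (~M(f) | ~M(a) | M(b))

exists f. exists a. forall b. (~M(f) | ~M(a) | M(b))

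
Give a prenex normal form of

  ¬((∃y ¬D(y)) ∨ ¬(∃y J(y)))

Push ¬ through the quantifiers and connectives to reach negation normal form:
  (∀y D(y)) ∧ (∃y J(y))
Standardize variables apart so no two quantifiers bind the same name: y↦u.
  (∀y D(y)) ∧ (∃u J(u))
Pull the quantifiers to the front (each side's bound variable is not free in the other side):
  ∀y ∃u (D(y) ∧ J(u))

∀y ∃u (D(y) ∧ J(u))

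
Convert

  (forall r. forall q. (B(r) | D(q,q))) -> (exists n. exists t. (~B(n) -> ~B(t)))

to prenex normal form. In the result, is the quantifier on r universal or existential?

Eliminate → and ↔ using ¬ and ∨.
  ~(forall r. forall q. (B(r) | D(q,q))) | (exists n. exists t. (~~B(n) | ~B(t)))
Drive negations inward (¬∀x A ≡ ∃x ¬A, ¬∃x A ≡ ∀x ¬A, De Morgan for ∧/∨):
  (exists r. exists q. (~B(r) & ~D(q,q))) | (exists n. exists t. (B(n) | ~B(t)))
Extract every quantifier outward, since the variables are now distinct and don't occur free across branches:
  exists r. exists q. exists n. exists t. (~B(r) & ~D(q,q) | B(n) | ~B(t))
The quantifier forall r sits under an odd number of negations (counting the antecedent side of each →), so it flips to exists r.

existential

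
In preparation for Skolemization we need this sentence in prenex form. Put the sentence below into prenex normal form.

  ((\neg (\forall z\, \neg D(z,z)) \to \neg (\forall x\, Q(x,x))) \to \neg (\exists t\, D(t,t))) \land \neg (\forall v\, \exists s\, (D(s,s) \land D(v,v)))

First replace A → B with ¬A ∨ B.
  (\neg (\neg \neg (\forall z\, \neg D(z,z)) \lor \neg (\forall x\, Q(x,x))) \lor \neg (\exists t\, D(t,t))) \land \neg (\forall v\, \exists s\, (D(s,s) \land D(v,v)))
Drive negations inward (¬∀x A ≡ ∃x ¬A, ¬∃x A ≡ ∀x ¬A, De Morgan for ∧/∨):
  ((\exists z\, D(z,z)) \land (\forall x\, Q(x,x)) \lor (\forall t\, \neg D(t,t))) \land (\exists v\, \forall s\, (\neg D(s,s) \lor \neg D(v,v)))
Finally move all quantifiers to the prefix:
  \exists z\, \forall x\, \forall t\, \exists v\, \forall s\, ((D(z,z) \land Q(x,x) \lor \neg D(t,t)) \land (\neg D(s,s) \lor \neg D(v,v)))

\exists z\, \forall x\, \forall t\, \exists v\, \forall s\, ((D(z,z) \land Q(x,x) \lor \neg D(t,t)) \land (\neg D(s,s) \lor \neg D(v,v)))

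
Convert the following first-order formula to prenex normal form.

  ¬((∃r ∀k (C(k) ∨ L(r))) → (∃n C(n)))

∃r ∀k ∀n ((C(k) ∨ L(r)) ∧ ¬C(n))

First replace A → B with ¬A ∨ B.
  ¬(¬(∃r ∀k (C(k) ∨ L(r))) ∨ (∃n C(n)))
Push ¬ through the quantifiers and connectives to reach negation normal form:
  (∃r ∀k (C(k) ∨ L(r))) ∧ (∀n ¬C(n))
Pull the quantifiers to the front (each side's bound variable is not free in the other side):
  ∃r ∀k ∀n ((C(k) ∨ L(r)) ∧ ¬C(n))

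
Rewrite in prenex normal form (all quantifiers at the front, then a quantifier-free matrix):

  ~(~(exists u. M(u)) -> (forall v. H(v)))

forall u. exists v. (~M(u) & ~H(v))

Rewrite implications/biconditionals: A → B as ¬A ∨ B.
  ~(~~(exists u. M(u)) | (forall v. H(v)))
Move each ¬ inward, flipping quantifiers it crosses:
  (forall u. ~M(u)) & (exists v. ~H(v))
Extract every quantifier outward, since the variables are now distinct and don't occur free across branches:
  forall u. exists v. (~M(u) & ~H(v))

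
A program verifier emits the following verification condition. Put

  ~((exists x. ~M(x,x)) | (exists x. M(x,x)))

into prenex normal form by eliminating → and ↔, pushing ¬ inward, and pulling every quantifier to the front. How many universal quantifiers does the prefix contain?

Drive negations inward (¬∀x A ≡ ∃x ¬A, ¬∃x A ≡ ∀x ¬A, De Morgan for ∧/∨):
  (forall x. M(x,x)) & (forall x. ~M(x,x))
Standardize variables apart so no two quantifiers bind the same name: x↦w1.
  (forall x. M(x,x)) & (forall w1. ~M(w1,w1))
Finally move all quantifiers to the prefix:
  forall x. forall w1. (M(x,x) & ~M(w1,w1))
The prefix is forall x forall w1: 2 universal, 0 existential.

2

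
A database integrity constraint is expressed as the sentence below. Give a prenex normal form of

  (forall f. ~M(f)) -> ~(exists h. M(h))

exists f. forall h. (M(f) | ~M(h))

Rewrite implications/biconditionals: A → B as ¬A ∨ B.
  ~(forall f. ~M(f)) | ~(exists h. M(h))
Move each ¬ inward, flipping quantifiers it crosses:
  (exists f. M(f)) | (forall h. ~M(h))
Extract every quantifier outward, since the variables are now distinct and don't occur free across branches:
  exists f. forall h. (M(f) | ~M(h))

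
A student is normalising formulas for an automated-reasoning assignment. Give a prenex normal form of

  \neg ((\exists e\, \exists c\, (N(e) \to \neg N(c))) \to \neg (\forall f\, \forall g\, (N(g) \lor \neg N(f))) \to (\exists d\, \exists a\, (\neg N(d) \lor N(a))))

\exists e\, \exists c\, \exists f\, \exists g\, \forall d\, \forall a\, ((\neg N(e) \lor \neg N(c)) \land \neg N(g) \land N(f) \land N(d) \land \neg N(a))

First replace A → B with ¬A ∨ B.
  \neg (\neg (\exists e\, \exists c\, (\neg N(e) \lor \neg N(c))) \lor \neg \neg (\forall f\, \forall g\, (N(g) \lor \neg N(f))) \lor (\exists d\, \exists a\, (\neg N(d) \lor N(a))))
Drive negations inward (¬∀x A ≡ ∃x ¬A, ¬∃x A ≡ ∀x ¬A, De Morgan for ∧/∨):
  (\exists e\, \exists c\, (\neg N(e) \lor \neg N(c))) \land (\exists f\, \exists g\, (\neg N(g) \land N(f))) \land (\forall d\, \forall a\, (N(d) \land \neg N(a)))
All bound variables are already distinct, so no renaming is needed.
Pull the quantifiers to the front (each side's bound variable is not free in the other side):
  \exists e\, \exists c\, \exists f\, \exists g\, \forall d\, \forall a\, ((\neg N(e) \lor \neg N(c)) \land \neg N(g) \land N(f) \land N(d) \land \neg N(a))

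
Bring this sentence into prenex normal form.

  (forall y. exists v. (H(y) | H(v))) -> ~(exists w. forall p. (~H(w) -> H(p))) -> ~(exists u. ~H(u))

exists y. forall v. exists w. forall p. forall u. (~H(y) & ~H(v) | H(w) | H(p) | H(u))

Rewrite implications/biconditionals: A → B as ¬A ∨ B.
  ~(forall y. exists v. (H(y) | H(v))) | ~~(exists w. forall p. (~~H(w) | H(p))) | ~(exists u. ~H(u))
Drive negations inward (¬∀x A ≡ ∃x ¬A, ¬∃x A ≡ ∀x ¬A, De Morgan for ∧/∨):
  (exists y. forall v. (~H(y) & ~H(v))) | (exists w. forall p. (H(w) | H(p))) | (forall u. H(u))
All bound variables are already distinct, so no renaming is needed.
Extract every quantifier outward, since the variables are now distinct and don't occur free across branches:
  exists y. forall v. exists w. forall p. forall u. (~H(y) & ~H(v) | H(w) | H(p) | H(u))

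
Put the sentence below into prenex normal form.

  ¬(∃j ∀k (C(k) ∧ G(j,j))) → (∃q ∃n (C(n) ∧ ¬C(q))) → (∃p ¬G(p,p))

Eliminate → and ↔ using ¬ and ∨.
  ¬¬(∃j ∀k (C(k) ∧ G(j,j))) ∨ ¬(∃q ∃n (C(n) ∧ ¬C(q))) ∨ (∃p ¬G(p,p))
Move each ¬ inward, flipping quantifiers it crosses:
  (∃j ∀k (C(k) ∧ G(j,j))) ∨ (∀q ∀n (¬C(n) ∨ C(q))) ∨ (∃p ¬G(p,p))
All bound variables are already distinct, so no renaming is needed.
Pull the quantifiers to the front (each side's bound variable is not free in the other side):
  ∃j ∀k ∀q ∀n ∃p (C(k) ∧ G(j,j) ∨ ¬C(n) ∨ C(q) ∨ ¬G(p,p))

∃j ∀k ∀q ∀n ∃p (C(k) ∧ G(j,j) ∨ ¬C(n) ∨ C(q) ∨ ¬G(p,p))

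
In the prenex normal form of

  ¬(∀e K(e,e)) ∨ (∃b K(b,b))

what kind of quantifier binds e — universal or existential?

existential

Push ¬ through the quantifiers and connectives to reach negation normal form:
  (∃e ¬K(e,e)) ∨ (∃b K(b,b))
All bound variables are already distinct, so no renaming is needed.
Extract every quantifier outward, since the variables are now distinct and don't occur free across branches:
  ∃e ∃b (¬K(e,e) ∨ K(b,b))
The quantifier ∀e sits under an odd number of negations, so it flips to ∃e.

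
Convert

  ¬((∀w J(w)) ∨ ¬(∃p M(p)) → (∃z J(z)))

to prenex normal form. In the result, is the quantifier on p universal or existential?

First replace A → B with ¬A ∨ B.
  ¬(¬((∀w J(w)) ∨ ¬(∃p M(p))) ∨ (∃z J(z)))
Drive negations inward (¬∀x A ≡ ∃x ¬A, ¬∃x A ≡ ∀x ¬A, De Morgan for ∧/∨):
  ((∀w J(w)) ∨ (∀p ¬M(p))) ∧ (∀z ¬J(z))
All bound variables are already distinct, so no renaming is needed.
Pull the quantifiers to the front (each side's bound variable is not free in the other side):
  ∀w ∀p ∀z ((J(w) ∨ ¬M(p)) ∧ ¬J(z))
The quantifier ∃p sits under an odd number of negations (counting the antecedent side of each →), so it flips to ∀p.

universal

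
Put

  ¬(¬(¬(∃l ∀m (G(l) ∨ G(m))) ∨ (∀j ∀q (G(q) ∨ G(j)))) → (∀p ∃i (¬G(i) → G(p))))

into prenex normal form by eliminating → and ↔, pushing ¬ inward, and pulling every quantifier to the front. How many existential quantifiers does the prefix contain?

4

Eliminate → and ↔ using ¬ and ∨.
  ¬(¬¬(¬(∃l ∀m (G(l) ∨ G(m))) ∨ (∀j ∀q (G(q) ∨ G(j)))) ∨ (∀p ∃i (¬¬G(i) ∨ G(p))))
Drive negations inward (¬∀x A ≡ ∃x ¬A, ¬∃x A ≡ ∀x ¬A, De Morgan for ∧/∨):
  (∃l ∀m (G(l) ∨ G(m))) ∧ (∃j ∃q (¬G(q) ∧ ¬G(j))) ∧ (∃p ∀i (¬G(i) ∧ ¬G(p)))
All bound variables are already distinct, so no renaming is needed.
Pull the quantifiers to the front (each side's bound variable is not free in the other side):
  ∃l ∀m ∃j ∃q ∃p ∀i ((G(l) ∨ G(m)) ∧ ¬G(q) ∧ ¬G(j) ∧ ¬G(i) ∧ ¬G(p))
The prefix is ∃l ∀m ∃j ∃q ∃p ∀i: 2 universal, 4 existential.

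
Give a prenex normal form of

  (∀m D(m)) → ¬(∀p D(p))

∃m ∃p (¬D(m) ∨ ¬D(p))

Rewrite implications/biconditionals: A → B as ¬A ∨ B.
  ¬(∀m D(m)) ∨ ¬(∀p D(p))
Move each ¬ inward, flipping quantifiers it crosses:
  (∃m ¬D(m)) ∨ (∃p ¬D(p))
Finally move all quantifiers to the prefix:
  ∃m ∃p (¬D(m) ∨ ¬D(p))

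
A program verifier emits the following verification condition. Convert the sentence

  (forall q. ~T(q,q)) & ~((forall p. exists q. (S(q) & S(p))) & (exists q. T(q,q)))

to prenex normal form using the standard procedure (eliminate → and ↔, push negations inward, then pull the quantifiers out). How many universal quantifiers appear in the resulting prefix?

3

Move each ¬ inward, flipping quantifiers it crosses:
  (forall q. ~T(q,q)) & ((exists p. forall q. (~S(q) | ~S(p))) | (forall q. ~T(q,q)))
Rename bound variables to avoid capture: q↦w, q↦u.
  (forall q. ~T(q,q)) & ((exists p. forall w. (~S(w) | ~S(p))) | (forall u. ~T(u,u)))
Extract every quantifier outward, since the variables are now distinct and don't occur free across branches:
  forall q. exists p. forall w. forall u. (~T(q,q) & (~S(w) | ~S(p) | ~T(u,u)))
The prefix is forall q exists p forall w forall u: 3 universal, 1 existential.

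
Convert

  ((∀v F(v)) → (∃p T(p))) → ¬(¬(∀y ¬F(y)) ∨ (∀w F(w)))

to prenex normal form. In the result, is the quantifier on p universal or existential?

First replace A → B with ¬A ∨ B.
  ¬(¬(∀v F(v)) ∨ (∃p T(p))) ∨ ¬(¬(∀y ¬F(y)) ∨ (∀w F(w)))
Drive negations inward (¬∀x A ≡ ∃x ¬A, ¬∃x A ≡ ∀x ¬A, De Morgan for ∧/∨):
  (∀v F(v)) ∧ (∀p ¬T(p)) ∨ (∀y ¬F(y)) ∧ (∃w ¬F(w))
All bound variables are already distinct, so no renaming is needed.
Pull the quantifiers to the front (each side's bound variable is not free in the other side):
  ∀v ∀p ∀y ∃w (F(v) ∧ ¬T(p) ∨ ¬F(y) ∧ ¬F(w))
The quantifier ∃p sits under an odd number of negations (counting the antecedent side of each →), so it flips to ∀p.

universal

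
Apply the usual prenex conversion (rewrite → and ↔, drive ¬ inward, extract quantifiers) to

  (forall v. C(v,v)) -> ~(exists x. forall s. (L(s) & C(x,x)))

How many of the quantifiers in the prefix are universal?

First replace A → B with ¬A ∨ B.
  ~(forall v. C(v,v)) | ~(exists x. forall s. (L(s) & C(x,x)))
Push ¬ through the quantifiers and connectives to reach negation normal form:
  (exists v. ~C(v,v)) | (forall x. exists s. (~L(s) | ~C(x,x)))
Finally move all quantifiers to the prefix:
  exists v. forall x. exists s. (~C(v,v) | ~L(s) | ~C(x,x))
The prefix is exists v forall x exists s: 1 universal, 2 existential.

1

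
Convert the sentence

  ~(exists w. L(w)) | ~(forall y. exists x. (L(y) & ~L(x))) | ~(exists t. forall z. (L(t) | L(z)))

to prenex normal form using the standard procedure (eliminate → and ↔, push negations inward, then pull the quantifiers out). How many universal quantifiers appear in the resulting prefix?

3

Push ¬ through the quantifiers and connectives to reach negation normal form:
  (forall w. ~L(w)) | (exists y. forall x. (~L(y) | L(x))) | (forall t. exists z. (~L(t) & ~L(z)))
Finally move all quantifiers to the prefix:
  forall w. exists y. forall x. forall t. exists z. (~L(w) | ~L(y) | L(x) | ~L(t) & ~L(z))
The prefix is forall w exists y forall x forall t exists z: 3 universal, 2 existential.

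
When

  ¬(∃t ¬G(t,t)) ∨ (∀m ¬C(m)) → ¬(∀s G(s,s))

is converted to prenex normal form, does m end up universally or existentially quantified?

existential

Rewrite implications/biconditionals: A → B as ¬A ∨ B.
  ¬(¬(∃t ¬G(t,t)) ∨ (∀m ¬C(m))) ∨ ¬(∀s G(s,s))
Move each ¬ inward, flipping quantifiers it crosses:
  (∃t ¬G(t,t)) ∧ (∃m C(m)) ∨ (∃s ¬G(s,s))
All bound variables are already distinct, so no renaming is needed.
Finally move all quantifiers to the prefix:
  ∃t ∃m ∃s (¬G(t,t) ∧ C(m) ∨ ¬G(s,s))
The quantifier ∀m sits under an odd number of negations (counting the antecedent side of each →), so it flips to ∃m.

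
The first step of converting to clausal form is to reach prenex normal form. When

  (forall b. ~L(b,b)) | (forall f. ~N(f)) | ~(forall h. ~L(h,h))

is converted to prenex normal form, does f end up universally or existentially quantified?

Move each ¬ inward, flipping quantifiers it crosses:
  (forall b. ~L(b,b)) | (forall f. ~N(f)) | (exists h. L(h,h))
All bound variables are already distinct, so no renaming is needed.
Finally move all quantifiers to the prefix:
  forall b. forall f. exists h. (~L(b,b) | ~N(f) | L(h,h))
The quantifier forall f sits under an even number of negations, so it remains universal.

universal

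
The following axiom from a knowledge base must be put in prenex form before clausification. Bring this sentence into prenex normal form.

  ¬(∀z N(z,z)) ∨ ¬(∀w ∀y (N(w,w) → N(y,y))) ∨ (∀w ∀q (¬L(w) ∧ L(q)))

First replace A → B with ¬A ∨ B.
  ¬(∀z N(z,z)) ∨ ¬(∀w ∀y (¬N(w,w) ∨ N(y,y))) ∨ (∀w ∀q (¬L(w) ∧ L(q)))
Push ¬ through the quantifiers and connectives to reach negation normal form:
  (∃z ¬N(z,z)) ∨ (∃w ∃y (N(w,w) ∧ ¬N(y,y))) ∨ (∀w ∀q (¬L(w) ∧ L(q)))
Give each quantifier a distinct variable: w↦y1.
  (∃z ¬N(z,z)) ∨ (∃w ∃y (N(w,w) ∧ ¬N(y,y))) ∨ (∀y1 ∀q (¬L(y1) ∧ L(q)))
Pull the quantifiers to the front (each side's bound variable is not free in the other side):
  ∃z ∃w ∃y ∀y1 ∀q (¬N(z,z) ∨ N(w,w) ∧ ¬N(y,y) ∨ ¬L(y1) ∧ L(q))

∃z ∃w ∃y ∀y1 ∀q (¬N(z,z) ∨ N(w,w) ∧ ¬N(y,y) ∨ ¬L(y1) ∧ L(q))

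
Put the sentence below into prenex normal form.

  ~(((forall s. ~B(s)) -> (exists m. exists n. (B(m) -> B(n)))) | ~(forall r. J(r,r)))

forall s. forall m. forall n. forall r. (~B(s) & B(m) & ~B(n) & J(r,r))

Rewrite implications/biconditionals: A → B as ¬A ∨ B.
  ~(~(forall s. ~B(s)) | (exists m. exists n. (~B(m) | B(n))) | ~(forall r. J(r,r)))
Drive negations inward (¬∀x A ≡ ∃x ¬A, ¬∃x A ≡ ∀x ¬A, De Morgan for ∧/∨):
  (forall s. ~B(s)) & (forall m. forall n. (B(m) & ~B(n))) & (forall r. J(r,r))
All bound variables are already distinct, so no renaming is needed.
Extract every quantifier outward, since the variables are now distinct and don't occur free across branches:
  forall s. forall m. forall n. forall r. (~B(s) & B(m) & ~B(n) & J(r,r))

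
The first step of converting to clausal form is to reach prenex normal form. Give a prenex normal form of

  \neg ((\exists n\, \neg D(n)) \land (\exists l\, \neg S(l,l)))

Move each ¬ inward, flipping quantifiers it crosses:
  (\forall n\, D(n)) \lor (\forall l\, S(l,l))
All bound variables are already distinct, so no renaming is needed.
Pull the quantifiers to the front (each side's bound variable is not free in the other side):
  \forall n\, \forall l\, (D(n) \lor S(l,l))

\forall n\, \forall l\, (D(n) \lor S(l,l))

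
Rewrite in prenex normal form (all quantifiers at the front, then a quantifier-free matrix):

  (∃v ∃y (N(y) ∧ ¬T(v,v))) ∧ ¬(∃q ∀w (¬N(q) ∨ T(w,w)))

Move each ¬ inward, flipping quantifiers it crosses:
  (∃v ∃y (N(y) ∧ ¬T(v,v))) ∧ (∀q ∃w (N(q) ∧ ¬T(w,w)))
Finally move all quantifiers to the prefix:
  ∃v ∃y ∀q ∃w (N(y) ∧ ¬T(v,v) ∧ N(q) ∧ ¬T(w,w))

∃v ∃y ∀q ∃w (N(y) ∧ ¬T(v,v) ∧ N(q) ∧ ¬T(w,w))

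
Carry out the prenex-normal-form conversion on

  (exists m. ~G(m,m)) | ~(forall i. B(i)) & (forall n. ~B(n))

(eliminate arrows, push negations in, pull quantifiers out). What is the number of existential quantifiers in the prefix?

Drive negations inward (¬∀x A ≡ ∃x ¬A, ¬∃x A ≡ ∀x ¬A, De Morgan for ∧/∨):
  (exists m. ~G(m,m)) | (exists i. ~B(i)) & (forall n. ~B(n))
All bound variables are already distinct, so no renaming is needed.
Finally move all quantifiers to the prefix:
  exists m. exists i. forall n. (~G(m,m) | ~B(i) & ~B(n))
The prefix is exists m exists i forall n: 1 universal, 2 existential.

2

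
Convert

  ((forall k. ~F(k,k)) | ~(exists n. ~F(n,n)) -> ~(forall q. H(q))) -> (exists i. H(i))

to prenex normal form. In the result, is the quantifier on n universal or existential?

First replace A → B with ¬A ∨ B.
  ~(~((forall k. ~F(k,k)) | ~(exists n. ~F(n,n))) | ~(forall q. H(q))) | (exists i. H(i))
Drive negations inward (¬∀x A ≡ ∃x ¬A, ¬∃x A ≡ ∀x ¬A, De Morgan for ∧/∨):
  ((forall k. ~F(k,k)) | (forall n. F(n,n))) & (forall q. H(q)) | (exists i. H(i))
Pull the quantifiers to the front (each side's bound variable is not free in the other side):
  forall k. forall n. forall q. exists i. ((~F(k,k) | F(n,n)) & H(q) | H(i))
The quantifier exists n sits under an odd number of negations (counting the antecedent side of each →), so it flips to forall n.

universal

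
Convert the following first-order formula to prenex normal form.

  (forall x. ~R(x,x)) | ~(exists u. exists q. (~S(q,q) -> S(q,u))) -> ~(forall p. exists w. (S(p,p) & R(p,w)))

First replace A → B with ¬A ∨ B.
  ~((forall x. ~R(x,x)) | ~(exists u. exists q. (~~S(q,q) | S(q,u)))) | ~(forall p. exists w. (S(p,p) & R(p,w)))
Push ¬ through the quantifiers and connectives to reach negation normal form:
  (exists x. R(x,x)) & (exists u. exists q. (S(q,q) | S(q,u))) | (exists p. forall w. (~S(p,p) | ~R(p,w)))
Extract every quantifier outward, since the variables are now distinct and don't occur free across branches:
  exists x. exists u. exists q. exists p. forall w. (R(x,x) & (S(q,q) | S(q,u)) | ~S(p,p) | ~R(p,w))

exists x. exists u. exists q. exists p. forall w. (R(x,x) & (S(q,q) | S(q,u)) | ~S(p,p) | ~R(p,w))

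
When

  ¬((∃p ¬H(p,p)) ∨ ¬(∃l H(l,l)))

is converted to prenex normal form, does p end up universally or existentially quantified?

Drive negations inward (¬∀x A ≡ ∃x ¬A, ¬∃x A ≡ ∀x ¬A, De Morgan for ∧/∨):
  (∀p H(p,p)) ∧ (∃l H(l,l))
All bound variables are already distinct, so no renaming is needed.
Extract every quantifier outward, since the variables are now distinct and don't occur free across branches:
  ∀p ∃l (H(p,p) ∧ H(l,l))
The quantifier ∃p sits under an odd number of negations, so it flips to ∀p.

universal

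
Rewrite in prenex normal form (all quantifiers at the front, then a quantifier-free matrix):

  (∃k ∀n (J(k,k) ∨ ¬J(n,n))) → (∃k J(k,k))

First replace A → B with ¬A ∨ B.
  ¬(∃k ∀n (J(k,k) ∨ ¬J(n,n))) ∨ (∃k J(k,k))
Move each ¬ inward, flipping quantifiers it crosses:
  (∀k ∃n (¬J(k,k) ∧ J(n,n))) ∨ (∃k J(k,k))
Rename bound variables to avoid capture: k↦p.
  (∀k ∃n (¬J(k,k) ∧ J(n,n))) ∨ (∃p J(p,p))
Extract every quantifier outward, since the variables are now distinct and don't occur free across branches:
  ∀k ∃n ∃p (¬J(k,k) ∧ J(n,n) ∨ J(p,p))

∀k ∃n ∃p (¬J(k,k) ∧ J(n,n) ∨ J(p,p))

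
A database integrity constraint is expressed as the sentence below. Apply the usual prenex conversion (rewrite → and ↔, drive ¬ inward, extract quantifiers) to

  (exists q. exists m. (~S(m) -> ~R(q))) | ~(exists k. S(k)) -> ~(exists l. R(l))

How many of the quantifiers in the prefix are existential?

First replace A → B with ¬A ∨ B.
  ~((exists q. exists m. (~~S(m) | ~R(q))) | ~(exists k. S(k))) | ~(exists l. R(l))
Move each ¬ inward, flipping quantifiers it crosses:
  (forall q. forall m. (~S(m) & R(q))) & (exists k. S(k)) | (forall l. ~R(l))
All bound variables are already distinct, so no renaming is needed.
Extract every quantifier outward, since the variables are now distinct and don't occur free across branches:
  forall q. forall m. exists k. forall l. (~S(m) & R(q) & S(k) | ~R(l))
The prefix is forall q forall m exists k forall l: 3 universal, 1 existential.

1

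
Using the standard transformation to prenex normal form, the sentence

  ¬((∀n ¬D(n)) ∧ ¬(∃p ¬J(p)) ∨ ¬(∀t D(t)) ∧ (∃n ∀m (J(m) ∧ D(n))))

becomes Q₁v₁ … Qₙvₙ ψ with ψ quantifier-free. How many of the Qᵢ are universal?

2

Drive negations inward (¬∀x A ≡ ∃x ¬A, ¬∃x A ≡ ∀x ¬A, De Morgan for ∧/∨):
  ((∃n D(n)) ∨ (∃p ¬J(p))) ∧ ((∀t D(t)) ∨ (∀n ∃m (¬J(m) ∨ ¬D(n))))
Give each quantifier a distinct variable: n↦x1.
  ((∃n D(n)) ∨ (∃p ¬J(p))) ∧ ((∀t D(t)) ∨ (∀x1 ∃m (¬J(m) ∨ ¬D(x1))))
Extract every quantifier outward, since the variables are now distinct and don't occur free across branches:
  ∃n ∃p ∀t ∀x1 ∃m ((D(n) ∨ ¬J(p)) ∧ (D(t) ∨ ¬J(m) ∨ ¬D(x1)))
The prefix is ∃n ∃p ∀t ∀x1 ∃m: 2 universal, 3 existential.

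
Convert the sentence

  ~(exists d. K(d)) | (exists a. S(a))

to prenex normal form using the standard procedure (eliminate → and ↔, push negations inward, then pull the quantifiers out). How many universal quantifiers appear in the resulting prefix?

Push ¬ through the quantifiers and connectives to reach negation normal form:
  (forall d. ~K(d)) | (exists a. S(a))
All bound variables are already distinct, so no renaming is needed.
Finally move all quantifiers to the prefix:
  forall d. exists a. (~K(d) | S(a))
The prefix is forall d exists a: 1 universal, 1 existential.

1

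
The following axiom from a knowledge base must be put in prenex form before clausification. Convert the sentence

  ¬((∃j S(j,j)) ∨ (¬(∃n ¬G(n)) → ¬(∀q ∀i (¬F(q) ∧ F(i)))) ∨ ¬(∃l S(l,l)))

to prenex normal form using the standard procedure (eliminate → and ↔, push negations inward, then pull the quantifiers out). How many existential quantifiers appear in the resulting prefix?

Eliminate → and ↔ using ¬ and ∨.
  ¬((∃j S(j,j)) ∨ ¬¬(∃n ¬G(n)) ∨ ¬(∀q ∀i (¬F(q) ∧ F(i))) ∨ ¬(∃l S(l,l)))
Move each ¬ inward, flipping quantifiers it crosses:
  (∀j ¬S(j,j)) ∧ (∀n G(n)) ∧ (∀q ∀i (¬F(q) ∧ F(i))) ∧ (∃l S(l,l))
All bound variables are already distinct, so no renaming is needed.
Pull the quantifiers to the front (each side's bound variable is not free in the other side):
  ∀j ∀n ∀q ∀i ∃l (¬S(j,j) ∧ G(n) ∧ ¬F(q) ∧ F(i) ∧ S(l,l))
The prefix is ∀j ∀n ∀q ∀i ∃l: 4 universal, 1 existential.

1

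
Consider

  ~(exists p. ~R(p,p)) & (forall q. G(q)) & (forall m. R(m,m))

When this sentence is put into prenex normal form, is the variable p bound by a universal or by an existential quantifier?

Drive negations inward (¬∀x A ≡ ∃x ¬A, ¬∃x A ≡ ∀x ¬A, De Morgan for ∧/∨):
  (forall p. R(p,p)) & (forall q. G(q)) & (forall m. R(m,m))
Extract every quantifier outward, since the variables are now distinct and don't occur free across branches:
  forall p. forall q. forall m. (R(p,p) & G(q) & R(m,m))
The quantifier exists p sits under an odd number of negations, so it flips to forall p.

universal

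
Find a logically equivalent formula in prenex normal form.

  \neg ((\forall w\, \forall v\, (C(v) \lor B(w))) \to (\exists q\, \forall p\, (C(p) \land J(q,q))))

First replace A → B with ¬A ∨ B.
  \neg (\neg (\forall w\, \forall v\, (C(v) \lor B(w))) \lor (\exists q\, \forall p\, (C(p) \land J(q,q))))
Drive negations inward (¬∀x A ≡ ∃x ¬A, ¬∃x A ≡ ∀x ¬A, De Morgan for ∧/∨):
  (\forall w\, \forall v\, (C(v) \lor B(w))) \land (\forall q\, \exists p\, (\neg C(p) \lor \neg J(q,q)))
All bound variables are already distinct, so no renaming is needed.
Pull the quantifiers to the front (each side's bound variable is not free in the other side):
  \forall w\, \forall v\, \forall q\, \exists p\, ((C(v) \lor B(w)) \land (\neg C(p) \lor \neg J(q,q)))

\forall w\, \forall v\, \forall q\, \exists p\, ((C(v) \lor B(w)) \land (\neg C(p) \lor \neg J(q,q)))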